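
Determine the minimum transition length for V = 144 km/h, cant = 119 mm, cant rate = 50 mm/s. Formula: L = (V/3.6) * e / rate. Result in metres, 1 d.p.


Convert speed: V = 144 / 3.6 = 40.0 m/s
L = 40.0 * 119 / 50
L = 4760.0 / 50
L = 95.2 m

95.2


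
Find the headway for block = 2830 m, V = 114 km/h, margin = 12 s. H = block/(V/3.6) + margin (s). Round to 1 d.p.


V = 114 / 3.6 = 31.6667 m/s
Block traversal time = 2830 / 31.6667 = 89.3684 s
Headway = 89.3684 + 12
Headway = 101.4 s

101.4


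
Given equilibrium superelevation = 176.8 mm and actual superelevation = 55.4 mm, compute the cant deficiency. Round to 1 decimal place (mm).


Cant deficiency = equilibrium cant - actual cant
CD = 176.8 - 55.4
CD = 121.4 mm

121.4


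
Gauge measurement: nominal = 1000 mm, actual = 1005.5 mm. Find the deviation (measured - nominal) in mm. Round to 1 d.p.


Deviation = measured - nominal
Deviation = 1005.5 - 1000
Deviation = 5.5 mm

5.5


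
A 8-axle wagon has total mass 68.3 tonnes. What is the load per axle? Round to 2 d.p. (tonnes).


Load per axle = total weight / number of axles
Load = 68.3 / 8
Load = 8.54 tonnes

8.54


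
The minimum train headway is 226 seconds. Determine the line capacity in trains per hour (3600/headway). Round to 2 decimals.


Capacity = 3600 / headway
Capacity = 3600 / 226
Capacity = 15.93 trains/hour

15.93


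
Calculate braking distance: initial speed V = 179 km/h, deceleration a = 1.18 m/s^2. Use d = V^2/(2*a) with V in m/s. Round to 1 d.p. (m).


Convert speed: V = 179 / 3.6 = 49.7222 m/s
V^2 = 2472.2994
d = 2472.2994 / (2 * 1.18)
d = 2472.2994 / 2.36
d = 1047.6 m

1047.6


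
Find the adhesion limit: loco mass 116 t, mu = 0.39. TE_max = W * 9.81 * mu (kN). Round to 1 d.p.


TE_max = W * g * mu
TE_max = 116 * 9.81 * 0.39
TE_max = 1137.96 * 0.39
TE_max = 443.8 kN

443.8


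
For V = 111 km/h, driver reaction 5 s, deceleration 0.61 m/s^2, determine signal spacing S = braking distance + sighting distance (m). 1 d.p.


V = 111 / 3.6 = 30.8333 m/s
Braking distance = 30.8333^2 / (2*0.61) = 779.2577 m
Sighting distance = 30.8333 * 5 = 154.1667 m
S = 779.2577 + 154.1667 = 933.4 m

933.4


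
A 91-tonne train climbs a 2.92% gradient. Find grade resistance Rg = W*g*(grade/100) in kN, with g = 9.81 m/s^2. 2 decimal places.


Rg = W * 9.81 * grade / 100
Rg = 91 * 9.81 * 2.92 / 100
Rg = 892.71 * 0.0292
Rg = 26.07 kN

26.07


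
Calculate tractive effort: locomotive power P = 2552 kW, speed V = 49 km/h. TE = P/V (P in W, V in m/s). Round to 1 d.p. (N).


Convert: P = 2552 kW = 2552000 W
V = 49 / 3.6 = 13.6111 m/s
TE = 2552000 / 13.6111
TE = 187493.9 N

187493.9


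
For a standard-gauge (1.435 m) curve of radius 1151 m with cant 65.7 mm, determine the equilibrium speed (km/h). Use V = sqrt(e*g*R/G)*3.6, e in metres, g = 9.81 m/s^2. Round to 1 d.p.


Convert cant: e = 65.7 mm = 0.0657 m
V_ms = sqrt(0.0657 * 9.81 * 1151 / 1.435)
V_ms = sqrt(516.961022) = 22.7368 m/s
V = 22.7368 * 3.6 = 81.9 km/h

81.9


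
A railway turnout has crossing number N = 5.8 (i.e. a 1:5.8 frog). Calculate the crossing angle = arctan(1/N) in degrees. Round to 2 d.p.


1/N = 1/5.8 = 0.172414
angle = arctan(0.172414) = 0.170735 rad
angle = 0.170735 * 180/pi = 9.78 degrees

9.78


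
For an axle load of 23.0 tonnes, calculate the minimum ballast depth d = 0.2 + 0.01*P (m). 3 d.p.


d = 0.2 + 0.01 * 23.0
d = 0.2 + 0.23
d = 0.430 m

0.430


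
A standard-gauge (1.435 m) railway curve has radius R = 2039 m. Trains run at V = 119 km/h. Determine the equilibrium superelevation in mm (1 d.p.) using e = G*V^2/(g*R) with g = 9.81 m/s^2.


Convert speed: V = 119 / 3.6 = 33.0556 m/s
Apply formula: e = 1.435 * 33.0556^2 / (9.81 * 2039)
e = 1.435 * 1092.6698 / 20002.59
e = 0.078389 m = 78.4 mm

78.4


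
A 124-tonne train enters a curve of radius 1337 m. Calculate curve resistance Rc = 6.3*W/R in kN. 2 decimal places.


Rc = 6.3 * W / R
Rc = 6.3 * 124 / 1337
Rc = 781.2 / 1337
Rc = 0.58 kN

0.58


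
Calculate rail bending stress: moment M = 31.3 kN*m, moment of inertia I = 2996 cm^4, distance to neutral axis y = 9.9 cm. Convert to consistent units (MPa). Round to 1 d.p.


Convert units:
M = 31.3 kN*m = 31300000 N*mm
y = 9.9 cm = 99 mm
I = 2996 cm^4 = 29960000 mm^4
sigma = 31300000 * 99 / 29960000
sigma = 103.4 MPa

103.4


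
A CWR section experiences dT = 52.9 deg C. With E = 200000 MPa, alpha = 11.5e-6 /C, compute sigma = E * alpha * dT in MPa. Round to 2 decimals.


sigma = E * alpha * dT
sigma = 200000 * 11.5e-6 * 52.9
sigma = 2.3 * 52.9
sigma = 121.67 MPa

121.67


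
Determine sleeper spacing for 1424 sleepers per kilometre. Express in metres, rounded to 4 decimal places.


Spacing = 1000 m / number of sleepers
Spacing = 1000 / 1424
Spacing = 0.7022 m

0.7022


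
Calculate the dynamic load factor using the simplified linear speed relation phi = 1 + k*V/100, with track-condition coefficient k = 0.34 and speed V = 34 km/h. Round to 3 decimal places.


phi = 1 + k * V / 100
phi = 1 + 0.34 * 34 / 100
phi = 1 + 0.1156
phi = 1.116

1.116


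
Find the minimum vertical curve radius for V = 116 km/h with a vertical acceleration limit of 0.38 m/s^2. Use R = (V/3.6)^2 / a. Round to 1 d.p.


Convert speed: V = 116 / 3.6 = 32.2222 m/s
V^2 = 1038.2716 m^2/s^2
R_v = 1038.2716 / 0.38
R_v = 2732.3 m

2732.3


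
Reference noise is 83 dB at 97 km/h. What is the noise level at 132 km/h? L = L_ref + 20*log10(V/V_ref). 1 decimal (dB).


V/V_ref = 132 / 97 = 1.360825
log10(1.360825) = 0.133802
20 * 0.133802 = 2.676
L = 83 + 2.676 = 85.7 dB

85.7


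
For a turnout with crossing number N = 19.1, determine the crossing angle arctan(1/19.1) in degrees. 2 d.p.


1/N = 1/19.1 = 0.052356
angle = arctan(0.052356) = 0.052308 rad
angle = 0.052308 * 180/pi = 3.00 degrees

3.00


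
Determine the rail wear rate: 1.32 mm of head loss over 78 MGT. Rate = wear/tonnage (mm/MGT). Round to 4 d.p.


Wear rate = total wear / cumulative tonnage
Rate = 1.32 / 78
Rate = 0.0169 mm/MGT

0.0169


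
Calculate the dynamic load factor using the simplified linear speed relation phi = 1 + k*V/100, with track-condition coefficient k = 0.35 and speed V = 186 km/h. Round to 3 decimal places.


phi = 1 + k * V / 100
phi = 1 + 0.35 * 186 / 100
phi = 1 + 0.651
phi = 1.651

1.651


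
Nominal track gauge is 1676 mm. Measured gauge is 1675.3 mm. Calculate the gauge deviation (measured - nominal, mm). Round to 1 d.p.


Deviation = measured - nominal
Deviation = 1675.3 - 1676
Deviation = -0.7 mm

-0.7


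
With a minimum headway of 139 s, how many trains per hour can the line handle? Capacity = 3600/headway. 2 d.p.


Capacity = 3600 / headway
Capacity = 3600 / 139
Capacity = 25.90 trains/hour

25.90


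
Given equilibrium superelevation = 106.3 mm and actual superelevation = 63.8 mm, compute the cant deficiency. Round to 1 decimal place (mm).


Cant deficiency = equilibrium cant - actual cant
CD = 106.3 - 63.8
CD = 42.5 mm

42.5


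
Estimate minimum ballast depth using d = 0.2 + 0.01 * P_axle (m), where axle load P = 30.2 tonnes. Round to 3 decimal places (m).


d = 0.2 + 0.01 * 30.2
d = 0.2 + 0.302
d = 0.502 m

0.502


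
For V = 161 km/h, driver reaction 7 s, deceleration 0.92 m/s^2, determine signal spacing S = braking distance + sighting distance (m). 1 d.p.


V = 161 / 3.6 = 44.7222 m/s
Braking distance = 44.7222^2 / (2*0.92) = 1086.9985 m
Sighting distance = 44.7222 * 7 = 313.0556 m
S = 1086.9985 + 313.0556 = 1400.1 m

1400.1


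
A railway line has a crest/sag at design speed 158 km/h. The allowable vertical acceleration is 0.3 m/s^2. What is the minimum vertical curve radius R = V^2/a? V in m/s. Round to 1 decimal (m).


Convert speed: V = 158 / 3.6 = 43.8889 m/s
V^2 = 1926.2346 m^2/s^2
R_v = 1926.2346 / 0.3
R_v = 6420.8 m

6420.8


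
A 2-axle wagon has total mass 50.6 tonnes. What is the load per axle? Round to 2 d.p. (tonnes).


Load per axle = total weight / number of axles
Load = 50.6 / 2
Load = 25.30 tonnes

25.30


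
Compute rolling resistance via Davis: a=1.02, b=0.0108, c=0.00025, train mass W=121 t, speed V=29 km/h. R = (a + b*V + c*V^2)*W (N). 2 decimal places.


b*V = 0.0108 * 29 = 0.3132
c*V^2 = 0.00025 * 841 = 0.21025
R_per_t = 1.02 + 0.3132 + 0.21025 = 1.54345 N/t
R_total = 1.54345 * 121 = 186.76 N

186.76


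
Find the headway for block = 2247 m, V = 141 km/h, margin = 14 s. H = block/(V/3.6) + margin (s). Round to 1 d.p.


V = 141 / 3.6 = 39.1667 m/s
Block traversal time = 2247 / 39.1667 = 57.3702 s
Headway = 57.3702 + 14
Headway = 71.4 s

71.4


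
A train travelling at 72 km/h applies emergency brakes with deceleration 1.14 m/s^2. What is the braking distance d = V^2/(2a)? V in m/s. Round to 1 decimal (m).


Convert speed: V = 72 / 3.6 = 20.0 m/s
V^2 = 400.0
d = 400.0 / (2 * 1.14)
d = 400.0 / 2.28
d = 175.4 m

175.4


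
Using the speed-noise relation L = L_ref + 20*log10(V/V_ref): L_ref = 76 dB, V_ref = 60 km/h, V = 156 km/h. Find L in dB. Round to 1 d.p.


V/V_ref = 156 / 60 = 2.6
log10(2.6) = 0.414973
20 * 0.414973 = 8.2995
L = 76 + 8.2995 = 84.3 dB

84.3


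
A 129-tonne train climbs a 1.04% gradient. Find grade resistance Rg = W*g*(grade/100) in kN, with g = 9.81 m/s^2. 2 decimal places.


Rg = W * 9.81 * grade / 100
Rg = 129 * 9.81 * 1.04 / 100
Rg = 1265.49 * 0.0104
Rg = 13.16 kN

13.16


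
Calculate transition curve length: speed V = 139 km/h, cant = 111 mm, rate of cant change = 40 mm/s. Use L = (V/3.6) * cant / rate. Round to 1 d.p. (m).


Convert speed: V = 139 / 3.6 = 38.6111 m/s
L = 38.6111 * 111 / 40
L = 4285.8333 / 40
L = 107.1 m

107.1


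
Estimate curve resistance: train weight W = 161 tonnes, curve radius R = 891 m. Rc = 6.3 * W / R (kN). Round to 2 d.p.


Rc = 6.3 * W / R
Rc = 6.3 * 161 / 891
Rc = 1014.3 / 891
Rc = 1.14 kN

1.14


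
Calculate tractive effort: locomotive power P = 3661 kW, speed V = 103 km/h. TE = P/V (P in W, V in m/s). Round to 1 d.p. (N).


Convert: P = 3661 kW = 3661000 W
V = 103 / 3.6 = 28.6111 m/s
TE = 3661000 / 28.6111
TE = 127957.3 N

127957.3


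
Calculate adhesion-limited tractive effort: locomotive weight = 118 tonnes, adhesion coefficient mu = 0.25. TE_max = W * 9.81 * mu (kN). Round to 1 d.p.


TE_max = W * g * mu
TE_max = 118 * 9.81 * 0.25
TE_max = 1157.58 * 0.25
TE_max = 289.4 kN

289.4


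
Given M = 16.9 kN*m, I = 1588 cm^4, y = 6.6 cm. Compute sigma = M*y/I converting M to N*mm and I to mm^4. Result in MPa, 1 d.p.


Convert units:
M = 16.9 kN*m = 16900000 N*mm
y = 6.6 cm = 66 mm
I = 1588 cm^4 = 15880000 mm^4
sigma = 16900000 * 66 / 15880000
sigma = 70.2 MPa

70.2


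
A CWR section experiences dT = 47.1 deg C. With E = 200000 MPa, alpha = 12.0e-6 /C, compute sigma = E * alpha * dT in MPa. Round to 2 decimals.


sigma = E * alpha * dT
sigma = 200000 * 12.0e-6 * 47.1
sigma = 2.4 * 47.1
sigma = 113.04 MPa

113.04


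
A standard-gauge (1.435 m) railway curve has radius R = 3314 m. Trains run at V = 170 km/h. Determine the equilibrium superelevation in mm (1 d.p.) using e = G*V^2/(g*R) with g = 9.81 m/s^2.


Convert speed: V = 170 / 3.6 = 47.2222 m/s
Apply formula: e = 1.435 * 47.2222^2 / (9.81 * 3314)
e = 1.435 * 2229.9383 / 32510.34
e = 0.098429 m = 98.4 mm

98.4


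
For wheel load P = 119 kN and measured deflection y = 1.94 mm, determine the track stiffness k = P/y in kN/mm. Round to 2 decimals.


Track stiffness k = P / y
k = 119 / 1.94
k = 61.34 kN/mm

61.34


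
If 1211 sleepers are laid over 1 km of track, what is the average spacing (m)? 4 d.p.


Spacing = 1000 m / number of sleepers
Spacing = 1000 / 1211
Spacing = 0.8258 m

0.8258


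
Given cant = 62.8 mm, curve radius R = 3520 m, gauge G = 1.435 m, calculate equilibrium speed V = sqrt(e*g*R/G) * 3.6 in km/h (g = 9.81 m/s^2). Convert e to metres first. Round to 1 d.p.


Convert cant: e = 62.8 mm = 0.0628 m
V_ms = sqrt(0.0628 * 9.81 * 3520 / 1.435)
V_ms = sqrt(1511.191192) = 38.874 m/s
V = 38.874 * 3.6 = 139.9 km/h

139.9


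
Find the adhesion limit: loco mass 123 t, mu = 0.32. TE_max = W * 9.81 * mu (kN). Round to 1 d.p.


TE_max = W * g * mu
TE_max = 123 * 9.81 * 0.32
TE_max = 1206.63 * 0.32
TE_max = 386.1 kN

386.1


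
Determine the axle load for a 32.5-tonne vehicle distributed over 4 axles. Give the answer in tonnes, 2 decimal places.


Load per axle = total weight / number of axles
Load = 32.5 / 4
Load = 8.13 tonnes

8.13


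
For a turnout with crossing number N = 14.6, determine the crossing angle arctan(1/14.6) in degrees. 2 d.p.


1/N = 1/14.6 = 0.068493
angle = arctan(0.068493) = 0.068386 rad
angle = 0.068386 * 180/pi = 3.92 degrees

3.92


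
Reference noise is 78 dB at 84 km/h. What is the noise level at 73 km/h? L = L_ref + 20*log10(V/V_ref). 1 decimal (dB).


V/V_ref = 73 / 84 = 0.869048
log10(0.869048) = -0.060956
20 * -0.060956 = -1.2191
L = 78 + -1.2191 = 76.8 dB

76.8


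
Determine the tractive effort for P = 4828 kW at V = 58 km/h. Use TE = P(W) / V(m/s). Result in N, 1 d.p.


Convert: P = 4828 kW = 4828000 W
V = 58 / 3.6 = 16.1111 m/s
TE = 4828000 / 16.1111
TE = 299669.0 N

299669.0


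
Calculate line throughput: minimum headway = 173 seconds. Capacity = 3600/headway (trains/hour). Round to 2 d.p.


Capacity = 3600 / headway
Capacity = 3600 / 173
Capacity = 20.81 trains/hour

20.81


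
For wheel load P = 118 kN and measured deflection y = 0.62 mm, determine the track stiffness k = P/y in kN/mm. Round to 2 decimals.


Track stiffness k = P / y
k = 118 / 0.62
k = 190.32 kN/mm

190.32


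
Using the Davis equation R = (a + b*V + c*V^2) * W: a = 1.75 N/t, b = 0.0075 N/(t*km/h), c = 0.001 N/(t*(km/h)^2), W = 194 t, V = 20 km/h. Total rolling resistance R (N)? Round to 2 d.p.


b*V = 0.0075 * 20 = 0.15
c*V^2 = 0.001 * 400 = 0.4
R_per_t = 1.75 + 0.15 + 0.4 = 2.3 N/t
R_total = 2.3 * 194 = 446.20 N

446.20


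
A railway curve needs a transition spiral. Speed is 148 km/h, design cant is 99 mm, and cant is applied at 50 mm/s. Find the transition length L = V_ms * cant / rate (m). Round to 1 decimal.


Convert speed: V = 148 / 3.6 = 41.1111 m/s
L = 41.1111 * 99 / 50
L = 4070.0 / 50
L = 81.4 m

81.4


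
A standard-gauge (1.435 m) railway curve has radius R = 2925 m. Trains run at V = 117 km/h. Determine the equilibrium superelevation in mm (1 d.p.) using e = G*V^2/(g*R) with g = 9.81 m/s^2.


Convert speed: V = 117 / 3.6 = 32.5 m/s
Apply formula: e = 1.435 * 32.5^2 / (9.81 * 2925)
e = 1.435 * 1056.25 / 28694.25
e = 0.052823 m = 52.8 mm

52.8


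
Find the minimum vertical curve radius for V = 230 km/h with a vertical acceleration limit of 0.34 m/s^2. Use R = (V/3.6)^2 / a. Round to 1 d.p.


Convert speed: V = 230 / 3.6 = 63.8889 m/s
V^2 = 4081.7901 m^2/s^2
R_v = 4081.7901 / 0.34
R_v = 12005.3 m

12005.3


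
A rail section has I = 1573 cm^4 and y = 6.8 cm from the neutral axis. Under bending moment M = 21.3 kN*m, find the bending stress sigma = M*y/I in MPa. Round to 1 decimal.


Convert units:
M = 21.3 kN*m = 21300000 N*mm
y = 6.8 cm = 68 mm
I = 1573 cm^4 = 15730000 mm^4
sigma = 21300000 * 68 / 15730000
sigma = 92.1 MPa

92.1


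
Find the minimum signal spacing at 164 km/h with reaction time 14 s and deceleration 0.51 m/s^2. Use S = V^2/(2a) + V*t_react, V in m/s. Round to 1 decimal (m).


V = 164 / 3.6 = 45.5556 m/s
Braking distance = 45.5556^2 / (2*0.51) = 2034.6163 m
Sighting distance = 45.5556 * 14 = 637.7778 m
S = 2034.6163 + 637.7778 = 2672.4 m

2672.4


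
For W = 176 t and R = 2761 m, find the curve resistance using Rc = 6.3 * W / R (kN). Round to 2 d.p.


Rc = 6.3 * W / R
Rc = 6.3 * 176 / 2761
Rc = 1108.8 / 2761
Rc = 0.40 kN

0.40


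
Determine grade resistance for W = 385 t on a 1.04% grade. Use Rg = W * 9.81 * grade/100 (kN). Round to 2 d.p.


Rg = W * 9.81 * grade / 100
Rg = 385 * 9.81 * 1.04 / 100
Rg = 3776.85 * 0.0104
Rg = 39.28 kN

39.28


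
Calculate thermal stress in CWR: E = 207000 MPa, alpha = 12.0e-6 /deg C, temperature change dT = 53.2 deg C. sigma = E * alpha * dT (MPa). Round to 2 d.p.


sigma = E * alpha * dT
sigma = 207000 * 12.0e-6 * 53.2
sigma = 2.484 * 53.2
sigma = 132.15 MPa

132.15


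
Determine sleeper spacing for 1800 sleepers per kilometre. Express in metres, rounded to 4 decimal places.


Spacing = 1000 m / number of sleepers
Spacing = 1000 / 1800
Spacing = 0.5556 m

0.5556


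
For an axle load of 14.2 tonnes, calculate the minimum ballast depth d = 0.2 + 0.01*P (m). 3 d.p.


d = 0.2 + 0.01 * 14.2
d = 0.2 + 0.142
d = 0.342 m

0.342


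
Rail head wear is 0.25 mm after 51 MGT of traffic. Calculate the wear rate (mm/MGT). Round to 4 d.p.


Wear rate = total wear / cumulative tonnage
Rate = 0.25 / 51
Rate = 0.0049 mm/MGT

0.0049


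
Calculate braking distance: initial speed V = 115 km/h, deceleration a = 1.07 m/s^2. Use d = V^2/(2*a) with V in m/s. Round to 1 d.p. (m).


Convert speed: V = 115 / 3.6 = 31.9444 m/s
V^2 = 1020.4475
d = 1020.4475 / (2 * 1.07)
d = 1020.4475 / 2.14
d = 476.8 m

476.8


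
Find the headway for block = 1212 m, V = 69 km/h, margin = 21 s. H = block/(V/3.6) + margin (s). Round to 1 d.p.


V = 69 / 3.6 = 19.1667 m/s
Block traversal time = 1212 / 19.1667 = 63.2348 s
Headway = 63.2348 + 21
Headway = 84.2 s

84.2


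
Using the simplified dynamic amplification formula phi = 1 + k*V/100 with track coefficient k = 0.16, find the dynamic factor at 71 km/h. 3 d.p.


phi = 1 + k * V / 100
phi = 1 + 0.16 * 71 / 100
phi = 1 + 0.1136
phi = 1.114

1.114


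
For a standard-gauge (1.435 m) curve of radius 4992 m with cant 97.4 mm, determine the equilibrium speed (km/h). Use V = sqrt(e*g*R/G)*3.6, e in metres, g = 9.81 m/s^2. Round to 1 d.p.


Convert cant: e = 97.4 mm = 0.0974 m
V_ms = sqrt(0.0974 * 9.81 * 4992 / 1.435)
V_ms = sqrt(3323.920591) = 57.6535 m/s
V = 57.6535 * 3.6 = 207.6 km/h

207.6


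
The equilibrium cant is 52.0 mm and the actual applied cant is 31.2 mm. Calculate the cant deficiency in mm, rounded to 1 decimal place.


Cant deficiency = equilibrium cant - actual cant
CD = 52.0 - 31.2
CD = 20.8 mm

20.8


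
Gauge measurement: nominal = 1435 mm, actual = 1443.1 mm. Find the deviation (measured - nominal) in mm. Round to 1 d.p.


Deviation = measured - nominal
Deviation = 1443.1 - 1435
Deviation = 8.1 mm

8.1


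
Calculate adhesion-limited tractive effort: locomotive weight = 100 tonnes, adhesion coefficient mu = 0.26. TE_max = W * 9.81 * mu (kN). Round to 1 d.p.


TE_max = W * g * mu
TE_max = 100 * 9.81 * 0.26
TE_max = 981.0 * 0.26
TE_max = 255.1 kN

255.1


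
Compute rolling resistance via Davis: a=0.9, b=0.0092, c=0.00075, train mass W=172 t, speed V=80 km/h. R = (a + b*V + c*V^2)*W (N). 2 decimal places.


b*V = 0.0092 * 80 = 0.736
c*V^2 = 0.00075 * 6400 = 4.8
R_per_t = 0.9 + 0.736 + 4.8 = 6.436 N/t
R_total = 6.436 * 172 = 1106.99 N

1106.99


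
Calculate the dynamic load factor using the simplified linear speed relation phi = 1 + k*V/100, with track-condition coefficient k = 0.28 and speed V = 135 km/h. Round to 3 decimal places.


phi = 1 + k * V / 100
phi = 1 + 0.28 * 135 / 100
phi = 1 + 0.378
phi = 1.378

1.378


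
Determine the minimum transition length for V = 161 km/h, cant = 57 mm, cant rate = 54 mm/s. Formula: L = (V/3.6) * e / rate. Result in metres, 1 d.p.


Convert speed: V = 161 / 3.6 = 44.7222 m/s
L = 44.7222 * 57 / 54
L = 2549.1667 / 54
L = 47.2 m

47.2


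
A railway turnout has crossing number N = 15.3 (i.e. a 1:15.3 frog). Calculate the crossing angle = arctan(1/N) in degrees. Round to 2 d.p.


1/N = 1/15.3 = 0.065359
angle = arctan(0.065359) = 0.065267 rad
angle = 0.065267 * 180/pi = 3.74 degrees

3.74


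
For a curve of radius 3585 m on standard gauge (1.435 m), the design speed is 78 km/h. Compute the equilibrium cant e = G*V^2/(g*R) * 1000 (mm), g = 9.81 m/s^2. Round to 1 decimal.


Convert speed: V = 78 / 3.6 = 21.6667 m/s
Apply formula: e = 1.435 * 21.6667^2 / (9.81 * 3585)
e = 1.435 * 469.4444 / 35168.85
e = 0.019155 m = 19.2 mm

19.2


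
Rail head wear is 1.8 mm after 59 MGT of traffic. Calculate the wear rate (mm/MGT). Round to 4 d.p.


Wear rate = total wear / cumulative tonnage
Rate = 1.8 / 59
Rate = 0.0305 mm/MGT

0.0305


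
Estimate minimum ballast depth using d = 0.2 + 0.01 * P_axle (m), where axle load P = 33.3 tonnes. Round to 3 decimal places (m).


d = 0.2 + 0.01 * 33.3
d = 0.2 + 0.333
d = 0.533 m

0.533


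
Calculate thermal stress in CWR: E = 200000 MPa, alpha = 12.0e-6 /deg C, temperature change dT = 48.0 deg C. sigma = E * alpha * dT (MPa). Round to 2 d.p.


sigma = E * alpha * dT
sigma = 200000 * 12.0e-6 * 48.0
sigma = 2.4 * 48.0
sigma = 115.20 MPa

115.20


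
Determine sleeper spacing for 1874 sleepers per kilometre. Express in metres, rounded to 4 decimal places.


Spacing = 1000 m / number of sleepers
Spacing = 1000 / 1874
Spacing = 0.5336 m

0.5336


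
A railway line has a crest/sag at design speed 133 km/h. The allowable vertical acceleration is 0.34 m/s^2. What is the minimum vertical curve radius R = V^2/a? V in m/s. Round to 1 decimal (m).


Convert speed: V = 133 / 3.6 = 36.9444 m/s
V^2 = 1364.892 m^2/s^2
R_v = 1364.892 / 0.34
R_v = 4014.4 m

4014.4


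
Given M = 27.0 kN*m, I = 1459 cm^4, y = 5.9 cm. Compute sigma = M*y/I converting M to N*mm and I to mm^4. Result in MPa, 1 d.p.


Convert units:
M = 27.0 kN*m = 27000000 N*mm
y = 5.9 cm = 59 mm
I = 1459 cm^4 = 14590000 mm^4
sigma = 27000000 * 59 / 14590000
sigma = 109.2 MPa

109.2


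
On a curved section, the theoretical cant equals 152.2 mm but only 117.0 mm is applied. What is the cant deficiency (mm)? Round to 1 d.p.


Cant deficiency = equilibrium cant - actual cant
CD = 152.2 - 117.0
CD = 35.2 mm

35.2


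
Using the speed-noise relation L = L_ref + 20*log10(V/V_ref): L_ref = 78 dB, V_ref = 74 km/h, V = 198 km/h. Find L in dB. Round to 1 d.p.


V/V_ref = 198 / 74 = 2.675676
log10(2.675676) = 0.427433
20 * 0.427433 = 8.5487
L = 78 + 8.5487 = 86.5 dB

86.5


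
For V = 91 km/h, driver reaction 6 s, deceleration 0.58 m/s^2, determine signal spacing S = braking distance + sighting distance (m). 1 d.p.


V = 91 / 3.6 = 25.2778 m/s
Braking distance = 25.2778^2 / (2*0.58) = 550.8328 m
Sighting distance = 25.2778 * 6 = 151.6667 m
S = 550.8328 + 151.6667 = 702.5 m

702.5


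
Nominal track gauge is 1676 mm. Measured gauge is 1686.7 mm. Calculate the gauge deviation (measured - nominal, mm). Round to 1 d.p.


Deviation = measured - nominal
Deviation = 1686.7 - 1676
Deviation = 10.7 mm

10.7


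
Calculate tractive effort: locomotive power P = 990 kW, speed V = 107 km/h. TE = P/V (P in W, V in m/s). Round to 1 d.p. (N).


Convert: P = 990 kW = 990000 W
V = 107 / 3.6 = 29.7222 m/s
TE = 990000 / 29.7222
TE = 33308.4 N

33308.4


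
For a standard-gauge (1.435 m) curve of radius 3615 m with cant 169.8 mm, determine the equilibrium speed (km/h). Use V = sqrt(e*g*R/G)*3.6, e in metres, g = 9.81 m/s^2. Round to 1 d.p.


Convert cant: e = 169.8 mm = 0.1698 m
V_ms = sqrt(0.1698 * 9.81 * 3615 / 1.435)
V_ms = sqrt(4196.266808) = 64.7786 m/s
V = 64.7786 * 3.6 = 233.2 km/h

233.2


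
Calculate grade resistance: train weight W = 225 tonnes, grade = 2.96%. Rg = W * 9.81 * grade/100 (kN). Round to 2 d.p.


Rg = W * 9.81 * grade / 100
Rg = 225 * 9.81 * 2.96 / 100
Rg = 2207.25 * 0.0296
Rg = 65.33 kN

65.33


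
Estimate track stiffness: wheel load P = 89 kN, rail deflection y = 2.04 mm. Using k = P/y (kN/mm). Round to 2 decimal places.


Track stiffness k = P / y
k = 89 / 2.04
k = 43.63 kN/mm

43.63


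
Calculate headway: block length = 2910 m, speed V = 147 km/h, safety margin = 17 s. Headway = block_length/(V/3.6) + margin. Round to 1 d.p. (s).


V = 147 / 3.6 = 40.8333 m/s
Block traversal time = 2910 / 40.8333 = 71.2653 s
Headway = 71.2653 + 17
Headway = 88.3 s

88.3


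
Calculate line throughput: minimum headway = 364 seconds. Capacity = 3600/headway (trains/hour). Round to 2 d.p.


Capacity = 3600 / headway
Capacity = 3600 / 364
Capacity = 9.89 trains/hour

9.89


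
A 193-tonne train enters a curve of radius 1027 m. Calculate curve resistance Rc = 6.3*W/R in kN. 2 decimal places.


Rc = 6.3 * W / R
Rc = 6.3 * 193 / 1027
Rc = 1215.9 / 1027
Rc = 1.18 kN

1.18


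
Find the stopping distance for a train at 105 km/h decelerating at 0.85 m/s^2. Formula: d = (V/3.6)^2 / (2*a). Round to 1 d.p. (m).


Convert speed: V = 105 / 3.6 = 29.1667 m/s
V^2 = 850.6944
d = 850.6944 / (2 * 0.85)
d = 850.6944 / 1.7
d = 500.4 m

500.4


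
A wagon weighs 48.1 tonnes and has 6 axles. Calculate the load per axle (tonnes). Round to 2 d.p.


Load per axle = total weight / number of axles
Load = 48.1 / 6
Load = 8.02 tonnes

8.02


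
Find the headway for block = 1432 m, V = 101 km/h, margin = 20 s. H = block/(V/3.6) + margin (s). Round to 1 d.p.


V = 101 / 3.6 = 28.0556 m/s
Block traversal time = 1432 / 28.0556 = 51.0416 s
Headway = 51.0416 + 20
Headway = 71.0 s

71.0


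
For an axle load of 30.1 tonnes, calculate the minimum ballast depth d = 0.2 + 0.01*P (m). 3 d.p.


d = 0.2 + 0.01 * 30.1
d = 0.2 + 0.301
d = 0.501 m

0.501


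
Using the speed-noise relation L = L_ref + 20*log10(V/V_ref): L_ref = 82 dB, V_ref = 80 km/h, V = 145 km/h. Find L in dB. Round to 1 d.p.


V/V_ref = 145 / 80 = 1.8125
log10(1.8125) = 0.258278
20 * 0.258278 = 5.1656
L = 82 + 5.1656 = 87.2 dB

87.2


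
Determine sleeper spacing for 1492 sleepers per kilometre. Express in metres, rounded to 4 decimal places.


Spacing = 1000 m / number of sleepers
Spacing = 1000 / 1492
Spacing = 0.6702 m

0.6702


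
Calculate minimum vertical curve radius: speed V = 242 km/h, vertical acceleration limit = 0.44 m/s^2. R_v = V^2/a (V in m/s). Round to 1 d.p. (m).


Convert speed: V = 242 / 3.6 = 67.2222 m/s
V^2 = 4518.8272 m^2/s^2
R_v = 4518.8272 / 0.44
R_v = 10270.1 m

10270.1


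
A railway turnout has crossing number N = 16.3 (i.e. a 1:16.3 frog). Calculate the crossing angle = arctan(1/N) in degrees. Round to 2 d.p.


1/N = 1/16.3 = 0.06135
angle = arctan(0.06135) = 0.061273 rad
angle = 0.061273 * 180/pi = 3.51 degrees

3.51


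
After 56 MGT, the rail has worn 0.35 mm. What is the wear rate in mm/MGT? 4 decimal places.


Wear rate = total wear / cumulative tonnage
Rate = 0.35 / 56
Rate = 0.0063 mm/MGT

0.0063


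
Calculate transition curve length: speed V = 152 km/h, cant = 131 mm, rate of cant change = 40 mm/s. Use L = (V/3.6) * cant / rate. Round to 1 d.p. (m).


Convert speed: V = 152 / 3.6 = 42.2222 m/s
L = 42.2222 * 131 / 40
L = 5531.1111 / 40
L = 138.3 m

138.3


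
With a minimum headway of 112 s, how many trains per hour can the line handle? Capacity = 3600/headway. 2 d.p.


Capacity = 3600 / headway
Capacity = 3600 / 112
Capacity = 32.14 trains/hour

32.14


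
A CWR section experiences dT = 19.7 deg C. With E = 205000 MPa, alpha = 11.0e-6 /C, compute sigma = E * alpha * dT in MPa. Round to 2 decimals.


sigma = E * alpha * dT
sigma = 205000 * 11.0e-6 * 19.7
sigma = 2.255 * 19.7
sigma = 44.42 MPa

44.42


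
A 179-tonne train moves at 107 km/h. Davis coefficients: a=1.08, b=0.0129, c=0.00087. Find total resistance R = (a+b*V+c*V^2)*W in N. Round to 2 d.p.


b*V = 0.0129 * 107 = 1.3803
c*V^2 = 0.00087 * 11449 = 9.96063
R_per_t = 1.08 + 1.3803 + 9.96063 = 12.42093 N/t
R_total = 12.42093 * 179 = 2223.35 N

2223.35


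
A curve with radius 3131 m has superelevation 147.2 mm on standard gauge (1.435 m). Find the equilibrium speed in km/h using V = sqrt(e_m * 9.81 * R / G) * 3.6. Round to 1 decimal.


Convert cant: e = 147.2 mm = 0.1472 m
V_ms = sqrt(0.1472 * 9.81 * 3131 / 1.435)
V_ms = sqrt(3150.706754) = 56.1312 m/s
V = 56.1312 * 3.6 = 202.1 km/h

202.1


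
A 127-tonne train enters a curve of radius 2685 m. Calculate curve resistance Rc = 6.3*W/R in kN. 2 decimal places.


Rc = 6.3 * W / R
Rc = 6.3 * 127 / 2685
Rc = 800.1 / 2685
Rc = 0.30 kN

0.30


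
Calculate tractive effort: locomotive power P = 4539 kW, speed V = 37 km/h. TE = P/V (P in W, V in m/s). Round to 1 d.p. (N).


Convert: P = 4539 kW = 4539000 W
V = 37 / 3.6 = 10.2778 m/s
TE = 4539000 / 10.2778
TE = 441632.4 N

441632.4


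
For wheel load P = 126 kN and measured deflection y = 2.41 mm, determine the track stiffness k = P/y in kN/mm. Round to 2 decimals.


Track stiffness k = P / y
k = 126 / 2.41
k = 52.28 kN/mm

52.28


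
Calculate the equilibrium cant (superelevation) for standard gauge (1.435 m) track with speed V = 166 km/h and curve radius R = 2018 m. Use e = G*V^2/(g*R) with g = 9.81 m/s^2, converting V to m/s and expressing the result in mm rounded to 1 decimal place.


Convert speed: V = 166 / 3.6 = 46.1111 m/s
Apply formula: e = 1.435 * 46.1111^2 / (9.81 * 2018)
e = 1.435 * 2126.2346 / 19796.58
e = 0.154125 m = 154.1 mm

154.1


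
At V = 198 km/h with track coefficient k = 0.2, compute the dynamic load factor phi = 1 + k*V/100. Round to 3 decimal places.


phi = 1 + k * V / 100
phi = 1 + 0.2 * 198 / 100
phi = 1 + 0.396
phi = 1.396

1.396


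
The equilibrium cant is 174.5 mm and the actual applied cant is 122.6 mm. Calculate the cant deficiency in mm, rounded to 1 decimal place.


Cant deficiency = equilibrium cant - actual cant
CD = 174.5 - 122.6
CD = 51.9 mm

51.9


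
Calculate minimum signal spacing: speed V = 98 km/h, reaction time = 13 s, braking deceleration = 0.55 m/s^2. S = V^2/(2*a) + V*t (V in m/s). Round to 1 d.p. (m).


V = 98 / 3.6 = 27.2222 m/s
Braking distance = 27.2222^2 / (2*0.55) = 673.6813 m
Sighting distance = 27.2222 * 13 = 353.8889 m
S = 673.6813 + 353.8889 = 1027.6 m

1027.6


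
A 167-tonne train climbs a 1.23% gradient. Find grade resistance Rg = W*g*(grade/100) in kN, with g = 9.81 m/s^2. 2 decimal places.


Rg = W * 9.81 * grade / 100
Rg = 167 * 9.81 * 1.23 / 100
Rg = 1638.27 * 0.0123
Rg = 20.15 kN

20.15


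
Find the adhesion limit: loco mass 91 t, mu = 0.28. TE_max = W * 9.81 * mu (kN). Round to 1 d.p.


TE_max = W * g * mu
TE_max = 91 * 9.81 * 0.28
TE_max = 892.71 * 0.28
TE_max = 250.0 kN

250.0


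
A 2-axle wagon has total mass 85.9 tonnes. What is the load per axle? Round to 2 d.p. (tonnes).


Load per axle = total weight / number of axles
Load = 85.9 / 2
Load = 42.95 tonnes

42.95


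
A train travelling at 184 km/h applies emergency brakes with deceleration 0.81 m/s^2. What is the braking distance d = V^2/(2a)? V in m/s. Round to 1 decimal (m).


Convert speed: V = 184 / 3.6 = 51.1111 m/s
V^2 = 2612.3457
d = 2612.3457 / (2 * 0.81)
d = 2612.3457 / 1.62
d = 1612.6 m

1612.6


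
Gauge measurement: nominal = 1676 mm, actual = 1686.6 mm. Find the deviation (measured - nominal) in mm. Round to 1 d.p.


Deviation = measured - nominal
Deviation = 1686.6 - 1676
Deviation = 10.6 mm

10.6


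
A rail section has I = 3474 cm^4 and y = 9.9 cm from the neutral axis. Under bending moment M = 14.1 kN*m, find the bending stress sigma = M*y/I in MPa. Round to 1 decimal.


Convert units:
M = 14.1 kN*m = 14100000 N*mm
y = 9.9 cm = 99 mm
I = 3474 cm^4 = 34740000 mm^4
sigma = 14100000 * 99 / 34740000
sigma = 40.2 MPa

40.2


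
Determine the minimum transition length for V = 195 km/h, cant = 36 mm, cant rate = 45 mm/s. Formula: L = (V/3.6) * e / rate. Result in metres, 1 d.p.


Convert speed: V = 195 / 3.6 = 54.1667 m/s
L = 54.1667 * 36 / 45
L = 1950.0 / 45
L = 43.3 m

43.3


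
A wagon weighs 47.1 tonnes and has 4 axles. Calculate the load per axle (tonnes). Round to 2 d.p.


Load per axle = total weight / number of axles
Load = 47.1 / 4
Load = 11.78 tonnes

11.78


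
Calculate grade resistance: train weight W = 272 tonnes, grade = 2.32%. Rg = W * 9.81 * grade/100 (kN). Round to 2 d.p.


Rg = W * 9.81 * grade / 100
Rg = 272 * 9.81 * 2.32 / 100
Rg = 2668.32 * 0.0232
Rg = 61.91 kN

61.91


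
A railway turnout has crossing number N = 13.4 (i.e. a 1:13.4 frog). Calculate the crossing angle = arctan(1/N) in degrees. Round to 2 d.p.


1/N = 1/13.4 = 0.074627
angle = arctan(0.074627) = 0.074489 rad
angle = 0.074489 * 180/pi = 4.27 degrees

4.27


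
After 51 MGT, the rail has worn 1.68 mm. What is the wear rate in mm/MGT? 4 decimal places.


Wear rate = total wear / cumulative tonnage
Rate = 1.68 / 51
Rate = 0.0329 mm/MGT

0.0329


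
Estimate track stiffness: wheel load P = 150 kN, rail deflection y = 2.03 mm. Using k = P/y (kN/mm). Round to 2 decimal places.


Track stiffness k = P / y
k = 150 / 2.03
k = 73.89 kN/mm

73.89


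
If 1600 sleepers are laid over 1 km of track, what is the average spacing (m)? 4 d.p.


Spacing = 1000 m / number of sleepers
Spacing = 1000 / 1600
Spacing = 0.6250 m

0.6250


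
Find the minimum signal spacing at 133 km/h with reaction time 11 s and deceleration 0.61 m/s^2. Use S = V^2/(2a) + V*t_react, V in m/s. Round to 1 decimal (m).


V = 133 / 3.6 = 36.9444 m/s
Braking distance = 36.9444^2 / (2*0.61) = 1118.7639 m
Sighting distance = 36.9444 * 11 = 406.3889 m
S = 1118.7639 + 406.3889 = 1525.2 m

1525.2


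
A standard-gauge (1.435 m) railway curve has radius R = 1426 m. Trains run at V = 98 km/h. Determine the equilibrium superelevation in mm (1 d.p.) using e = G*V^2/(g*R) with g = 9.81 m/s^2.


Convert speed: V = 98 / 3.6 = 27.2222 m/s
Apply formula: e = 1.435 * 27.2222^2 / (9.81 * 1426)
e = 1.435 * 741.0494 / 13989.06
e = 0.076017 m = 76.0 mm

76.0


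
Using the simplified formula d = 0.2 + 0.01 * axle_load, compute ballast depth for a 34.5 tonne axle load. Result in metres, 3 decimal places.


d = 0.2 + 0.01 * 34.5
d = 0.2 + 0.345
d = 0.545 m

0.545


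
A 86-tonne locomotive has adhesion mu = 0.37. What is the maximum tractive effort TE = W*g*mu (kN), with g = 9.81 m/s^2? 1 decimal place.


TE_max = W * g * mu
TE_max = 86 * 9.81 * 0.37
TE_max = 843.66 * 0.37
TE_max = 312.2 kN

312.2


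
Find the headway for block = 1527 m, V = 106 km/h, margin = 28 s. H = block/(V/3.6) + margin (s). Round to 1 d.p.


V = 106 / 3.6 = 29.4444 m/s
Block traversal time = 1527 / 29.4444 = 51.8604 s
Headway = 51.8604 + 28
Headway = 79.9 s

79.9


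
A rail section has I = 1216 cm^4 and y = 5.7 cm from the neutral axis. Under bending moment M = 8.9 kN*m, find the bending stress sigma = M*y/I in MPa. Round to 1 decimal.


Convert units:
M = 8.9 kN*m = 8900000 N*mm
y = 5.7 cm = 57 mm
I = 1216 cm^4 = 12160000 mm^4
sigma = 8900000 * 57 / 12160000
sigma = 41.7 MPa

41.7


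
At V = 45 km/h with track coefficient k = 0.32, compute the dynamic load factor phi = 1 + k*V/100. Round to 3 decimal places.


phi = 1 + k * V / 100
phi = 1 + 0.32 * 45 / 100
phi = 1 + 0.144
phi = 1.144

1.144


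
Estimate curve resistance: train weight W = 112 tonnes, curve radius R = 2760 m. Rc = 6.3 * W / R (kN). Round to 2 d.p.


Rc = 6.3 * W / R
Rc = 6.3 * 112 / 2760
Rc = 705.6 / 2760
Rc = 0.26 kN

0.26


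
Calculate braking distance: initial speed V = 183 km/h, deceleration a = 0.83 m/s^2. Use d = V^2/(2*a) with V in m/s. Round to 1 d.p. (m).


Convert speed: V = 183 / 3.6 = 50.8333 m/s
V^2 = 2584.0278
d = 2584.0278 / (2 * 0.83)
d = 2584.0278 / 1.66
d = 1556.6 m

1556.6


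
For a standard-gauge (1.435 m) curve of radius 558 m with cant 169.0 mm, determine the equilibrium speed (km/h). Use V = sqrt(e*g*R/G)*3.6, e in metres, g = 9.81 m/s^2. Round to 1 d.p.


Convert cant: e = 169.0 mm = 0.1690 m
V_ms = sqrt(0.1690 * 9.81 * 558 / 1.435)
V_ms = sqrt(644.670815) = 25.3904 m/s
V = 25.3904 * 3.6 = 91.4 km/h

91.4


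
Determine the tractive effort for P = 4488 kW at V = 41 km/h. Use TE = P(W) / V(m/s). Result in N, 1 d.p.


Convert: P = 4488 kW = 4488000 W
V = 41 / 3.6 = 11.3889 m/s
TE = 4488000 / 11.3889
TE = 394068.3 N

394068.3


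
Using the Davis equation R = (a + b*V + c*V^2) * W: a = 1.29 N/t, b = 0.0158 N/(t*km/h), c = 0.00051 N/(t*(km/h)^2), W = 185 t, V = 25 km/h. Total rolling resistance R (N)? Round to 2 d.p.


b*V = 0.0158 * 25 = 0.395
c*V^2 = 0.00051 * 625 = 0.31875
R_per_t = 1.29 + 0.395 + 0.31875 = 2.00375 N/t
R_total = 2.00375 * 185 = 370.69 N

370.69


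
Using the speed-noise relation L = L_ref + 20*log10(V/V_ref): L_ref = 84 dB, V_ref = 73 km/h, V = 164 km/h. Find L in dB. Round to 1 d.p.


V/V_ref = 164 / 73 = 2.246575
log10(2.246575) = 0.351521
20 * 0.351521 = 7.0304
L = 84 + 7.0304 = 91.0 dB

91.0


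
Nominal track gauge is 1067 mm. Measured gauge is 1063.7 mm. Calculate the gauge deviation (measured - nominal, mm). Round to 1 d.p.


Deviation = measured - nominal
Deviation = 1063.7 - 1067
Deviation = -3.3 mm

-3.3


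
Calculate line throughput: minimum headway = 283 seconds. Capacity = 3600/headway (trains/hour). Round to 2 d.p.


Capacity = 3600 / headway
Capacity = 3600 / 283
Capacity = 12.72 trains/hour

12.72


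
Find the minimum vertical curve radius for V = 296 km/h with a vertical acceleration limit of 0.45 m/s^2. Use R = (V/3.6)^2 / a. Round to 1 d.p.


Convert speed: V = 296 / 3.6 = 82.2222 m/s
V^2 = 6760.4938 m^2/s^2
R_v = 6760.4938 / 0.45
R_v = 15023.3 m

15023.3


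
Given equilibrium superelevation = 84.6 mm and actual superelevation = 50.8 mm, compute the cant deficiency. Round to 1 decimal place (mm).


Cant deficiency = equilibrium cant - actual cant
CD = 84.6 - 50.8
CD = 33.8 mm

33.8


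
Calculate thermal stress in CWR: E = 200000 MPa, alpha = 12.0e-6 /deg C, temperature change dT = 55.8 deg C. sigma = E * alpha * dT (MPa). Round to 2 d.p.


sigma = E * alpha * dT
sigma = 200000 * 12.0e-6 * 55.8
sigma = 2.4 * 55.8
sigma = 133.92 MPa

133.92


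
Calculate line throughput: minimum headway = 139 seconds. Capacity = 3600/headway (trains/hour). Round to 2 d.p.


Capacity = 3600 / headway
Capacity = 3600 / 139
Capacity = 25.90 trains/hour

25.90


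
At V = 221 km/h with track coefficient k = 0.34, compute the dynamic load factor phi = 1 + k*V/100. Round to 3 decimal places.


phi = 1 + k * V / 100
phi = 1 + 0.34 * 221 / 100
phi = 1 + 0.7514
phi = 1.751

1.751


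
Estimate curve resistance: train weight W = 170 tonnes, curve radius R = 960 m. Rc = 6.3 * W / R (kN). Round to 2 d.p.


Rc = 6.3 * W / R
Rc = 6.3 * 170 / 960
Rc = 1071.0 / 960
Rc = 1.12 kN

1.12


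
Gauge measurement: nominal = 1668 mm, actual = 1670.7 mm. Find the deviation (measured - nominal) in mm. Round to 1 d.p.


Deviation = measured - nominal
Deviation = 1670.7 - 1668
Deviation = 2.7 mm

2.7


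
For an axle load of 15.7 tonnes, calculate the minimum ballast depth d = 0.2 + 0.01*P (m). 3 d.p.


d = 0.2 + 0.01 * 15.7
d = 0.2 + 0.157
d = 0.357 m

0.357


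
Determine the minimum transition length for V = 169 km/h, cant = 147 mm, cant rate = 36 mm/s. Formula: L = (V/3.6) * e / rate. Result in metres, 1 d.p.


Convert speed: V = 169 / 3.6 = 46.9444 m/s
L = 46.9444 * 147 / 36
L = 6900.8333 / 36
L = 191.7 m

191.7


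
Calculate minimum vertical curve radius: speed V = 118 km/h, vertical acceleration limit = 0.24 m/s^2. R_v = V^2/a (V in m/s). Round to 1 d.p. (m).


Convert speed: V = 118 / 3.6 = 32.7778 m/s
V^2 = 1074.3827 m^2/s^2
R_v = 1074.3827 / 0.24
R_v = 4476.6 m

4476.6


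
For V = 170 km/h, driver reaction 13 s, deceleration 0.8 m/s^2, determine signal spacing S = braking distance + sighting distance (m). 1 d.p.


V = 170 / 3.6 = 47.2222 m/s
Braking distance = 47.2222^2 / (2*0.8) = 1393.7114 m
Sighting distance = 47.2222 * 13 = 613.8889 m
S = 1393.7114 + 613.8889 = 2007.6 m

2007.6


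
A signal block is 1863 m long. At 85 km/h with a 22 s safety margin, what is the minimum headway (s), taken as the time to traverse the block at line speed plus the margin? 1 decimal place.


V = 85 / 3.6 = 23.6111 m/s
Block traversal time = 1863 / 23.6111 = 78.9035 s
Headway = 78.9035 + 22
Headway = 100.9 s

100.9
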